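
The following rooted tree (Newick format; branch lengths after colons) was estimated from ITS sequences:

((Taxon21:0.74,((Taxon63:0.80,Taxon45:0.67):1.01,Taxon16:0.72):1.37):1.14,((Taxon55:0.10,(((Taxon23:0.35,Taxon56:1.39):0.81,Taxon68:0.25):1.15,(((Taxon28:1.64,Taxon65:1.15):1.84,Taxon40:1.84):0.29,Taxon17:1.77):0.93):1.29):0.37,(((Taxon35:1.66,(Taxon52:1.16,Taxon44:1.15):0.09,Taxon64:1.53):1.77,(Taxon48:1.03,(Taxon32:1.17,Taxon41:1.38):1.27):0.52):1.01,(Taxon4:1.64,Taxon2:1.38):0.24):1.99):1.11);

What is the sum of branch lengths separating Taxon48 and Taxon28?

10.91

The path runs Taxon48 → … → MRCA → … → Taxon28; the MRCA is the node subtending ((Taxon55,(((Taxon23,Taxon56),Taxon68),(((Taxon28,Taxon65),Taxon40),Taxon17))),(((Taxon35,(Taxon52,Taxon44),Taxon64),(Taxon48,(Taxon32,Taxon41))),(Taxon4,Taxon2))).
Branch lengths along that path: 1.03 + 0.52 + 1.01 + 1.99 + 0.37 + 1.29 + 0.93 + 0.29 + 1.84 + 1.64 = 10.91.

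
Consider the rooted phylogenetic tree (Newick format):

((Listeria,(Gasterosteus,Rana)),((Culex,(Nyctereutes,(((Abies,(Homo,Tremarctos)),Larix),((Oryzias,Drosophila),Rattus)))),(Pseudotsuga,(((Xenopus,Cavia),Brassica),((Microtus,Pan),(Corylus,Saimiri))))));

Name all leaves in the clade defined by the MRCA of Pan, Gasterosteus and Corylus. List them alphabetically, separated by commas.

Tracing Pan: it sits inside (Microtus,Pan).
Tracing Gasterosteus: it sits inside (Gasterosteus,Rana).
Tracing Corylus: it sits inside (Corylus,Saimiri).
The smallest clade enclosing all 3 is the whole tree (their MRCA is the root), so the answer is all 20 tips in alphabetical order.

Abies, Brassica, Cavia, Corylus, Culex, Drosophila, Gasterosteus, Homo, Larix, Listeria, Microtus, Nyctereutes, Oryzias, Pan, Pseudotsuga, Rana, Rattus, Saimiri, Tremarctos, Xenopus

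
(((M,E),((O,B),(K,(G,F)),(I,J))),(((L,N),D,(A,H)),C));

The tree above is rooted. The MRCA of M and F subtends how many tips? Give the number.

The MRCA of M and F is the node subtending ((M,E),((O,B),(K,(G,F)),(I,J))).
That clade contains 9 terminal taxa: B, E, F, G, I, J, K, M, O.

9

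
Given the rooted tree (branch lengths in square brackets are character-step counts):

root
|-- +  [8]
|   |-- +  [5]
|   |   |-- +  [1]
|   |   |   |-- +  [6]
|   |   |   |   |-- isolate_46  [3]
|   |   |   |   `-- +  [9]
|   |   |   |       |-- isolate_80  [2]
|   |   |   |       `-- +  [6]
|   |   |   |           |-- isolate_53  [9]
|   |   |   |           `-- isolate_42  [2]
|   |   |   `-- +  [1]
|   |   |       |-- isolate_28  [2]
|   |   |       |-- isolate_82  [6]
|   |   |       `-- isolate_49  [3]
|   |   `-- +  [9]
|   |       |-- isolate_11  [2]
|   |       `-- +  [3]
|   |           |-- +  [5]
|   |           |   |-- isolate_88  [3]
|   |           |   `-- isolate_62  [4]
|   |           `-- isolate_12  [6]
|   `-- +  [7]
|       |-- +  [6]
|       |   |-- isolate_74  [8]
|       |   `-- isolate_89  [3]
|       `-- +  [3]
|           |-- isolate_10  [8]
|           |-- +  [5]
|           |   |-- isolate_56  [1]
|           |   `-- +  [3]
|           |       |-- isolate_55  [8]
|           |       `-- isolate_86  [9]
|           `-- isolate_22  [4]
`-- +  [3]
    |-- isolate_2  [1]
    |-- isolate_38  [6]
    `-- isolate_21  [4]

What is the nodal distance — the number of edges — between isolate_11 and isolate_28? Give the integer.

5

The MRCA of isolate_11 and isolate_28 is the node subtending (((isolate_46,(isolate_80,(isolate_53,isolate_42))),(isolate_28,isolate_82,isolate_49)),(isolate_11,((isolate_88,isolate_62),isolate_12))).
From isolate_11 up to that node: 2 branches. From isolate_28 up to the same node: 3 branches. Total: 2 + 3 = 5.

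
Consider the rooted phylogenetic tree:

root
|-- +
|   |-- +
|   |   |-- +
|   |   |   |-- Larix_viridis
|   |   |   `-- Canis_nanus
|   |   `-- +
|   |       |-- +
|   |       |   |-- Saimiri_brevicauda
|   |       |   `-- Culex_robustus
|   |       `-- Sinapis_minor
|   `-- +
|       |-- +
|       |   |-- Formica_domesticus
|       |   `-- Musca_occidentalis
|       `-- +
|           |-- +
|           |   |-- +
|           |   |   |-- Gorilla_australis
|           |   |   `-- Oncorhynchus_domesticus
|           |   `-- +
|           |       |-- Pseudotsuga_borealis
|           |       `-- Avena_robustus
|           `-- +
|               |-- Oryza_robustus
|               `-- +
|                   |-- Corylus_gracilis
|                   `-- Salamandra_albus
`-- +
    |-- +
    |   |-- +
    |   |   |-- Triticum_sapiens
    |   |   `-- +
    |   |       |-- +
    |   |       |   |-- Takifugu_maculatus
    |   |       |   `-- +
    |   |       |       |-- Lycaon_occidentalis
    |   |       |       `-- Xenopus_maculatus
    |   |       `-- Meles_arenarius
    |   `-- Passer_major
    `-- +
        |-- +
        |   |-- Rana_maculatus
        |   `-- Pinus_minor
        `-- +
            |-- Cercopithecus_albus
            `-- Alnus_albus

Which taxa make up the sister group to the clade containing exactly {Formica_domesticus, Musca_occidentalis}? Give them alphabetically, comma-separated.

Avena_robustus, Corylus_gracilis, Gorilla_australis, Oncorhynchus_domesticus, Oryza_robustus, Pseudotsuga_borealis, Salamandra_albus

The clade containing exactly {Formica_domesticus, Musca_occidentalis} attaches to the tree at the node subtending ((Formica_domesticus,Musca_occidentalis),(((Gorilla_australis,Oncorhynchus_domesticus),(Pseudotsuga_borealis,Avena_robustus)),(Oryza_robustus,(Corylus_gracilis,Salamandra_albus)))).
The other lineage descending from that same node — the sister group — is (((Gorilla_australis,Oncorhynchus_domesticus),(Pseudotsuga_borealis,Avena_robustus)),(Oryza_robustus,(Corylus_gracilis,Salamandra_albus))); its 7 tips in alphabetical order are the answer.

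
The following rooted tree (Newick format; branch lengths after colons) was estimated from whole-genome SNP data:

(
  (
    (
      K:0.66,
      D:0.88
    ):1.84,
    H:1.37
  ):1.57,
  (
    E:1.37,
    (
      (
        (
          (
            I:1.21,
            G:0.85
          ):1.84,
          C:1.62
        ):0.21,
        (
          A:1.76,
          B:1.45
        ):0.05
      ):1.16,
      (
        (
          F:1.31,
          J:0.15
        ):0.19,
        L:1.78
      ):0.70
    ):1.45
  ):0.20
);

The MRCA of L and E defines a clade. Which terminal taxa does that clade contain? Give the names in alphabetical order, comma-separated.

Tracing L: it sits inside ((F,J),L).
Tracing E: it sits inside (E,((((I,G),C),(A,B)),((F,J),L))).
The smallest clade enclosing both is (E,((((I,G),C),(A,B)),((F,J),L))); the answer is its 9 terminal taxa in alphabetical order.

A, B, C, E, F, G, I, J, L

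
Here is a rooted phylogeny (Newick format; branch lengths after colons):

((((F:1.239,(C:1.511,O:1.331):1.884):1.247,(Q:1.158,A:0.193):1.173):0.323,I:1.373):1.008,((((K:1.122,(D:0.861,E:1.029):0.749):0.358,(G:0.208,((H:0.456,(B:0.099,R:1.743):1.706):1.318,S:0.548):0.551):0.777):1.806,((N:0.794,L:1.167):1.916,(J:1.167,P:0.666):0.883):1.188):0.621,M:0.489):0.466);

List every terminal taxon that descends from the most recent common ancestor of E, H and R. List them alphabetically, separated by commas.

B, D, E, G, H, K, R, S

Tracing E: it sits inside (D,E).
Tracing H: it sits inside (H,(B,R)).
Tracing R: it sits inside (B,R).
The smallest clade enclosing all 3 is ((K,(D,E)),(G,((H,(B,R)),S))); the answer is its 8 terminal taxa in alphabetical order.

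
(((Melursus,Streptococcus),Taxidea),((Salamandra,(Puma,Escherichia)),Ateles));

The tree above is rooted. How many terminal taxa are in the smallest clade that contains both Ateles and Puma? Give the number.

The MRCA of Ateles and Puma is the node subtending ((Salamandra,(Puma,Escherichia)),Ateles).
That clade contains 4 terminal taxa: Ateles, Escherichia, Puma, Salamandra.

4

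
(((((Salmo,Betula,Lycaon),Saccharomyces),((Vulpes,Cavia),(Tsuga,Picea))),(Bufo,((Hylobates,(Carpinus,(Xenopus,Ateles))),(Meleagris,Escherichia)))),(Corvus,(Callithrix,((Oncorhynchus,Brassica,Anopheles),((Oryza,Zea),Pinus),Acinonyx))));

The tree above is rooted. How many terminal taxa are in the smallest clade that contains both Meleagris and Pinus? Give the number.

24

The MRCA of Meleagris and Pinus is the root, so the clade is the entire tree.
That clade contains 24 terminal taxa: Acinonyx, Anopheles, Ateles, Betula, Brassica, Bufo, Callithrix, Carpinus, Cavia, Corvus, Escherichia, Hylobates, Lycaon, Meleagris, Oncorhynchus, Oryza, Picea, Pinus, Saccharomyces, Salmo, Tsuga, Vulpes, Xenopus, Zea.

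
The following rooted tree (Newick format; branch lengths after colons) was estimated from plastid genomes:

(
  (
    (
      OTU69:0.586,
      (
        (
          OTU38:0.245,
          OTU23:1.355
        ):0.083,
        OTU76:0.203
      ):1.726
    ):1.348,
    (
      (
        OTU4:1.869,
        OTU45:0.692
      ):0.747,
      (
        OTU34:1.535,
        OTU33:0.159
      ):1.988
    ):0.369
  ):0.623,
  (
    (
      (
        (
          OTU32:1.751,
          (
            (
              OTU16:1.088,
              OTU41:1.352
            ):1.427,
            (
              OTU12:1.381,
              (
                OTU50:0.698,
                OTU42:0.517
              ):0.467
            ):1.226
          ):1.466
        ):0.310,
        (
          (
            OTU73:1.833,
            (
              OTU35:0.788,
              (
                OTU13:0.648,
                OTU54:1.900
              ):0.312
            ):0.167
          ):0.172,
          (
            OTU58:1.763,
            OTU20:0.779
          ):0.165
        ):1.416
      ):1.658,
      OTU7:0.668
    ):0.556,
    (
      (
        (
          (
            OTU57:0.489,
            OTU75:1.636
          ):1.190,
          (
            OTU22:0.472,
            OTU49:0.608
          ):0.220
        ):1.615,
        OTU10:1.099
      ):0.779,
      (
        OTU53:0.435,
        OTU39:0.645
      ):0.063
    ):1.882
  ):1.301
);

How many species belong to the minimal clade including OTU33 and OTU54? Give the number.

28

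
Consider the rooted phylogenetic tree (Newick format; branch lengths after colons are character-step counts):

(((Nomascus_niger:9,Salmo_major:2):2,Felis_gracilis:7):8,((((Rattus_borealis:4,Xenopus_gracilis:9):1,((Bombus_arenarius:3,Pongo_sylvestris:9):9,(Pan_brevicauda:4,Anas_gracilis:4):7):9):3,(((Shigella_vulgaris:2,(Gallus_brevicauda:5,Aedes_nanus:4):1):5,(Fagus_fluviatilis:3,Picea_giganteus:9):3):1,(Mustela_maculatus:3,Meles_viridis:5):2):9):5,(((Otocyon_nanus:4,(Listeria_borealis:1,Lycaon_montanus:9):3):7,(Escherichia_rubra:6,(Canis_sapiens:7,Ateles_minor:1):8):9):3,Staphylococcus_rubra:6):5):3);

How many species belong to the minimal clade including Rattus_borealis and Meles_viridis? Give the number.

13

The MRCA of Rattus_borealis and Meles_viridis is the node subtending (((Rattus_borealis,Xenopus_gracilis),((Bombus_arenarius,Pongo_sylvestris),(Pan_brevicauda,Anas_gracilis))),(((Shigella_vulgaris,(Gallus_brevicauda,Aedes_nanus)),(Fagus_fluviatilis,Picea_giganteus)),(Mustela_maculatus,Meles_viridis))).
That clade contains 13 terminal taxa: Aedes_nanus, Anas_gracilis, Bombus_arenarius, Fagus_fluviatilis, Gallus_brevicauda, Meles_viridis, Mustela_maculatus, Pan_brevicauda, Picea_giganteus, Pongo_sylvestris, Rattus_borealis, Shigella_vulgaris, Xenopus_gracilis.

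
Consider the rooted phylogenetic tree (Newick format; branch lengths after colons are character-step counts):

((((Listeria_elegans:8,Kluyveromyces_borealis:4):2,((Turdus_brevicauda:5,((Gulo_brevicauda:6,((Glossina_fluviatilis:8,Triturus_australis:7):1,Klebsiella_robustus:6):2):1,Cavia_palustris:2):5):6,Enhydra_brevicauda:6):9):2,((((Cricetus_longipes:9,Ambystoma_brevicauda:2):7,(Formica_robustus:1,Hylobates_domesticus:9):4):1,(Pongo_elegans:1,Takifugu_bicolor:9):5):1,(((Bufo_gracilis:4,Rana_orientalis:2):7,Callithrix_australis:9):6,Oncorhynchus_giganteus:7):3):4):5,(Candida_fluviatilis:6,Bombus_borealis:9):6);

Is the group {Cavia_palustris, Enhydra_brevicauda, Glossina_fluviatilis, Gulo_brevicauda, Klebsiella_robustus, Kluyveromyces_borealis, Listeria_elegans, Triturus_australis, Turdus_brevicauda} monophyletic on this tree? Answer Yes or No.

Yes

The most recent common ancestor of these taxa subtends ((Listeria_elegans,Kluyveromyces_borealis),((Turdus_brevicauda,((Gulo_brevicauda,((Glossina_fluviatilis,Triturus_australis),Klebsiella_robustus)),Cavia_palustris)),Enhydra_brevicauda)).
That clade has exactly 9 tips — every listed taxon and nothing else — so the group is monophyletic.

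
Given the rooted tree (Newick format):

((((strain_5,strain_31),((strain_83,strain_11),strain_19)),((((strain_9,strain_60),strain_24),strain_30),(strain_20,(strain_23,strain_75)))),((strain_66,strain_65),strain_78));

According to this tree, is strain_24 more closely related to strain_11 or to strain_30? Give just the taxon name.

strain_30

The MRCA of strain_24 and strain_30 subtends (((strain_9,strain_60),strain_24),strain_30) (4 taxa).
The MRCA of strain_24 and strain_11 subtends (((strain_5,strain_31),((strain_83,strain_11),strain_19)),((((strain_9,strain_60),strain_24),strain_30),(strain_20,(strain_23,strain_75)))) (12 taxa).
The first is nested inside the second, so strain_24 shares a more recent common ancestor with strain_30.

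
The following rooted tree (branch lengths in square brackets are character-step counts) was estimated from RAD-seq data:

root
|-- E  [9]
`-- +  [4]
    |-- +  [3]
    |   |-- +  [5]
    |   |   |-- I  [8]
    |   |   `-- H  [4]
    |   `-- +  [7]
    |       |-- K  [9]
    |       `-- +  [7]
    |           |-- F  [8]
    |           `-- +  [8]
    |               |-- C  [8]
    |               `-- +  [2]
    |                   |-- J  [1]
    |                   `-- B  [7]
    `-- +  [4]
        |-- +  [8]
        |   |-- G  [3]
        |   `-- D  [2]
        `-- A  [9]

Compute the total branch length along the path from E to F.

The path runs E → … → MRCA → … → F; the MRCA is the root of the tree.
Branch lengths along that path: 9 + 4 + 3 + 7 + 7 + 8 = 38.

38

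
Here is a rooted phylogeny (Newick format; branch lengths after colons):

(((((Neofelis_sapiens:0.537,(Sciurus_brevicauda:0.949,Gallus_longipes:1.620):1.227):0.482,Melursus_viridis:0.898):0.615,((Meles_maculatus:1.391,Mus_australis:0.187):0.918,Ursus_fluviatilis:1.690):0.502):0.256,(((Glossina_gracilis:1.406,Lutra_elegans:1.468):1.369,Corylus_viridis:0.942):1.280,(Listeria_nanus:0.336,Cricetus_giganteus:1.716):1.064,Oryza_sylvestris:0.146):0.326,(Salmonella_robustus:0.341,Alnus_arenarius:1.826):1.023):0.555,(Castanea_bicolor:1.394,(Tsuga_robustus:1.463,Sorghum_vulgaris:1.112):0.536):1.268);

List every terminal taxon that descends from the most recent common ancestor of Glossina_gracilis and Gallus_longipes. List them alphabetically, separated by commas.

Tracing Glossina_gracilis: it sits inside (Glossina_gracilis,Lutra_elegans).
Tracing Gallus_longipes: it sits inside (Sciurus_brevicauda,Gallus_longipes).
The smallest clade enclosing both is ((((Neofelis_sapiens,(Sciurus_brevicauda,Gallus_longipes)),Melursus_viridis),((Meles_maculatus,Mus_australis),Ursus_fluviatilis)),(((Glossina_gracilis,Lutra_elegans),Corylus_viridis),(Listeria_nanus,Cricetus_giganteus),Oryza_sylvestris),(Salmonella_robustus,Alnus_arenarius)); the answer is its 15 terminal taxa in alphabetical order.

Alnus_arenarius, Corylus_viridis, Cricetus_giganteus, Gallus_longipes, Glossina_gracilis, Listeria_nanus, Lutra_elegans, Meles_maculatus, Melursus_viridis, Mus_australis, Neofelis_sapiens, Oryza_sylvestris, Salmonella_robustus, Sciurus_brevicauda, Ursus_fluviatilis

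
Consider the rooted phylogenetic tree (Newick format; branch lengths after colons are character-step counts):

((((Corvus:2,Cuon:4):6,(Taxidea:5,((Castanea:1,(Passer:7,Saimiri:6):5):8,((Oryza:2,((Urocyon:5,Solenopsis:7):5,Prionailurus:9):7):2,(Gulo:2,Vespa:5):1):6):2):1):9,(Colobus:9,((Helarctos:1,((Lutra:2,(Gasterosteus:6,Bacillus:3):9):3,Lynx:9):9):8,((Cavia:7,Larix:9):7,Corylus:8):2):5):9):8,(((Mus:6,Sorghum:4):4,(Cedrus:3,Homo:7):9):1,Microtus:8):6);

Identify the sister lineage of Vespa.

Vespa attaches to the tree at the node subtending (Gulo,Vespa).
The other lineage descending from that same node — the sister group — is the single tip Gulo.

Gulo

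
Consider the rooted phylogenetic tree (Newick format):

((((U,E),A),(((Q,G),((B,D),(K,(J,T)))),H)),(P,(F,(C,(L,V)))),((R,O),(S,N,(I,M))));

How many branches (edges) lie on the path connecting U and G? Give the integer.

7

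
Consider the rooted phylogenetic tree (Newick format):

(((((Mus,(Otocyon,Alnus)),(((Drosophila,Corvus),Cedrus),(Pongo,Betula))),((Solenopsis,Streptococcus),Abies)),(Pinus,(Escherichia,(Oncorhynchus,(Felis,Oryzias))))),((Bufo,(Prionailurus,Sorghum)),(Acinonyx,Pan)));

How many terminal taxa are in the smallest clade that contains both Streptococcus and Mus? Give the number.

The MRCA of Streptococcus and Mus is the node subtending (((Mus,(Otocyon,Alnus)),(((Drosophila,Corvus),Cedrus),(Pongo,Betula))),((Solenopsis,Streptococcus),Abies)).
That clade contains 11 terminal taxa: Abies, Alnus, Betula, Cedrus, Corvus, Drosophila, Mus, Otocyon, Pongo, Solenopsis, Streptococcus.

11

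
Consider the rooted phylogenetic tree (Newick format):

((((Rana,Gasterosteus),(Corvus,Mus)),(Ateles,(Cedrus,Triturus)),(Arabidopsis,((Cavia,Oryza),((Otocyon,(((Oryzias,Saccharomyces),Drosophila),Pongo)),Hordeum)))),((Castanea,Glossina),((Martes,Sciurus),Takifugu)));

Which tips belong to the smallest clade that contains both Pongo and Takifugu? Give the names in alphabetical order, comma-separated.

Arabidopsis, Ateles, Castanea, Cavia, Cedrus, Corvus, Drosophila, Gasterosteus, Glossina, Hordeum, Martes, Mus, Oryza, Oryzias, Otocyon, Pongo, Rana, Saccharomyces, Sciurus, Takifugu, Triturus

Tracing Pongo: it sits inside (((Oryzias,Saccharomyces),Drosophila),Pongo).
Tracing Takifugu: it sits inside ((Martes,Sciurus),Takifugu).
The smallest clade enclosing both is the whole tree (their MRCA is the root), so the answer is all 21 tips in alphabetical order.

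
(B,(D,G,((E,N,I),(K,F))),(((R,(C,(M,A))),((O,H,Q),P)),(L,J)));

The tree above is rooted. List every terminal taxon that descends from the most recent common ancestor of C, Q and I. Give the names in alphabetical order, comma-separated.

A, B, C, D, E, F, G, H, I, J, K, L, M, N, O, P, Q, R

Tracing C: it sits inside (C,(M,A)).
Tracing Q: it sits inside (O,H,Q).
Tracing I: it sits inside (E,N,I).
The smallest clade enclosing all 3 is the whole tree (their MRCA is the root), so the answer is all 18 tips in alphabetical order.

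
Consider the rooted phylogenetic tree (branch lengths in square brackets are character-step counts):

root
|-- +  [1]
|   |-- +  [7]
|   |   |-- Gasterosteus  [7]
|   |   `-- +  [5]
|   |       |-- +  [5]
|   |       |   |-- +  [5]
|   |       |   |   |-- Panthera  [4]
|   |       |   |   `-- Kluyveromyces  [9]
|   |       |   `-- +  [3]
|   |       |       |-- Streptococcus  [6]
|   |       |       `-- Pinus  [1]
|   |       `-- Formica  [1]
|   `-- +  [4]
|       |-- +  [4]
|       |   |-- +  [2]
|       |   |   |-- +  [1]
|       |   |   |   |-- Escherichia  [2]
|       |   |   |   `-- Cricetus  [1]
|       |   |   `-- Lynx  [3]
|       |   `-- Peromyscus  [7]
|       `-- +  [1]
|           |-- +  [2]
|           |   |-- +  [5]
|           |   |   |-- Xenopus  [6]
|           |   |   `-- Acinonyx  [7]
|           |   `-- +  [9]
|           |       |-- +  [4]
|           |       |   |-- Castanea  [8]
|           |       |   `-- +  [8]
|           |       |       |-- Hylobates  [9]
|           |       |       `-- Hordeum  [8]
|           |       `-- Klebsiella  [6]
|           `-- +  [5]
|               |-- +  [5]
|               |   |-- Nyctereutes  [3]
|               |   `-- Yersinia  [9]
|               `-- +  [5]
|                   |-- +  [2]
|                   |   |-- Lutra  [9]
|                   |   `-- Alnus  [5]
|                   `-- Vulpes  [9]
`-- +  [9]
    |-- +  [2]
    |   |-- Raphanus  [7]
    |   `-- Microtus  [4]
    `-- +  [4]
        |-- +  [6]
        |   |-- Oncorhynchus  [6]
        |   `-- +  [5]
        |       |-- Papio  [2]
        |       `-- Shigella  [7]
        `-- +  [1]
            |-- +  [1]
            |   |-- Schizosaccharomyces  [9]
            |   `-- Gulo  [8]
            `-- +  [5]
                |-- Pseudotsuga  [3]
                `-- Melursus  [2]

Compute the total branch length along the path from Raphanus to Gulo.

23

The path runs Raphanus → … → MRCA → … → Gulo; the MRCA is the node subtending ((Raphanus,Microtus),((Oncorhynchus,(Papio,Shigella)),((Schizosaccharomyces,Gulo),(Pseudotsuga,Melursus)))).
Branch lengths along that path: 7 + 2 + 4 + 1 + 1 + 8 = 23.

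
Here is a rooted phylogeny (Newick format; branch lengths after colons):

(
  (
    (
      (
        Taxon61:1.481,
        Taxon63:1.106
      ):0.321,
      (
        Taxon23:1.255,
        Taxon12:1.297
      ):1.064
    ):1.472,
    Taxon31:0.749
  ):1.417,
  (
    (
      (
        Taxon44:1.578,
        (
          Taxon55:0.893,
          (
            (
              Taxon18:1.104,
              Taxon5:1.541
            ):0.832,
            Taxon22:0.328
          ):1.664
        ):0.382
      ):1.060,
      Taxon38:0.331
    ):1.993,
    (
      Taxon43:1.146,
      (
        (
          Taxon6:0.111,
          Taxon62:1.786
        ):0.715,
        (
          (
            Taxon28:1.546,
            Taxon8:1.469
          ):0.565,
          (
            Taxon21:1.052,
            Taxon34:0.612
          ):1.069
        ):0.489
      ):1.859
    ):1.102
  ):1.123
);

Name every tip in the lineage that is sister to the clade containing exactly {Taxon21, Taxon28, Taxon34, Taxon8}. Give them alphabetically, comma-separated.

The clade containing exactly {Taxon21, Taxon28, Taxon34, Taxon8} attaches to the tree at the node subtending ((Taxon6,Taxon62),((Taxon28,Taxon8),(Taxon21,Taxon34))).
The other lineage descending from that same node — the sister group — is (Taxon6,Taxon62); its 2 tips in alphabetical order are the answer.

Taxon6, Taxon62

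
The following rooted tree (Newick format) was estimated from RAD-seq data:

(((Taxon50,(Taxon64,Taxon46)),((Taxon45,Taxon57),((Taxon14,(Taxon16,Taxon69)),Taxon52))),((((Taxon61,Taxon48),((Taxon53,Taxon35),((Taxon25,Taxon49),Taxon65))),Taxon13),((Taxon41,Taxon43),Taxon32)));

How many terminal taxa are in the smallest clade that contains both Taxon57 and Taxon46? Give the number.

9

The MRCA of Taxon57 and Taxon46 is the node subtending ((Taxon50,(Taxon64,Taxon46)),((Taxon45,Taxon57),((Taxon14,(Taxon16,Taxon69)),Taxon52))).
That clade contains 9 terminal taxa: Taxon14, Taxon16, Taxon45, Taxon46, Taxon50, Taxon52, Taxon57, Taxon64, Taxon69.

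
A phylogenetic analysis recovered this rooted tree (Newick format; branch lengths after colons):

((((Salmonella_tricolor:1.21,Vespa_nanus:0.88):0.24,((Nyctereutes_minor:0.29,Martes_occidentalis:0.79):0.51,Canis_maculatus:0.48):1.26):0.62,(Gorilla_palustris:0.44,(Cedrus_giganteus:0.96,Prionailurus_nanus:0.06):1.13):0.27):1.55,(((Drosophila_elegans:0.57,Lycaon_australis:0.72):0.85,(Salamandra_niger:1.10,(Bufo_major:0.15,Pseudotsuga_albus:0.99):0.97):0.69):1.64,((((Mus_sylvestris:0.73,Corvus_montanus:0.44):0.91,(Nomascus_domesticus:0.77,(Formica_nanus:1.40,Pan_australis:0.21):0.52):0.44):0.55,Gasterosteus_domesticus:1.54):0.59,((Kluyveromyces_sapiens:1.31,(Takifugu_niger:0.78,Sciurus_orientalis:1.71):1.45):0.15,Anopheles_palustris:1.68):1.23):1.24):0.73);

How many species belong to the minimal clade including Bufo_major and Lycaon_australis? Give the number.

5

The MRCA of Bufo_major and Lycaon_australis is the node subtending ((Drosophila_elegans,Lycaon_australis),(Salamandra_niger,(Bufo_major,Pseudotsuga_albus))).
That clade contains 5 terminal taxa: Bufo_major, Drosophila_elegans, Lycaon_australis, Pseudotsuga_albus, Salamandra_niger.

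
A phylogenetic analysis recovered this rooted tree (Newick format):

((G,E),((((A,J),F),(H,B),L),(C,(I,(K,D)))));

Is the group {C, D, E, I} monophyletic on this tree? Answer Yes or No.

The MRCA of the listed taxa is the root, so the smallest clade containing them is the whole tree.
That clade also contains A, B, F, G, H, J, K, L, which are not in the proposed group, so the group is not monophyletic.

No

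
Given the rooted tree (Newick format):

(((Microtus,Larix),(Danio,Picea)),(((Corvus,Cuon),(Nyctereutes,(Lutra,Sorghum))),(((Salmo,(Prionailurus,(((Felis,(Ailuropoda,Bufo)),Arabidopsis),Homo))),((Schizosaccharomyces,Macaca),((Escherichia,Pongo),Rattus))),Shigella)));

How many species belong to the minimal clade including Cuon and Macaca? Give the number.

18

The MRCA of Cuon and Macaca is the node subtending (((Corvus,Cuon),(Nyctereutes,(Lutra,Sorghum))),(((Salmo,(Prionailurus,(((Felis,(Ailuropoda,Bufo)),Arabidopsis),Homo))),((Schizosaccharomyces,Macaca),((Escherichia,Pongo),Rattus))),Shigella)).
That clade contains 18 terminal taxa: Ailuropoda, Arabidopsis, Bufo, Corvus, Cuon, Escherichia, Felis, Homo, Lutra, Macaca, Nyctereutes, Pongo, Prionailurus, Rattus, Salmo, Schizosaccharomyces, Shigella, Sorghum.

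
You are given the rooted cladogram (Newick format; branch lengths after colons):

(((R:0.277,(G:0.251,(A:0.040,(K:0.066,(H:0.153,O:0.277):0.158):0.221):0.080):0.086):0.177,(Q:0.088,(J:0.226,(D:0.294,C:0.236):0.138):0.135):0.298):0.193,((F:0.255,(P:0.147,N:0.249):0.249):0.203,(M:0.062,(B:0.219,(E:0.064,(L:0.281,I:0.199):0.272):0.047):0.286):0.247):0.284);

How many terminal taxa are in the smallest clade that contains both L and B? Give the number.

4

The MRCA of L and B is the node subtending (B,(E,(L,I))).
That clade contains 4 terminal taxa: B, E, I, L.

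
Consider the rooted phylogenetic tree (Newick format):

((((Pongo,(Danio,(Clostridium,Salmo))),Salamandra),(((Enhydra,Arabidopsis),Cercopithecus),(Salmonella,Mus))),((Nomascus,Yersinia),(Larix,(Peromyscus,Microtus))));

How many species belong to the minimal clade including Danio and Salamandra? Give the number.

The MRCA of Danio and Salamandra is the node subtending ((Pongo,(Danio,(Clostridium,Salmo))),Salamandra).
That clade contains 5 terminal taxa: Clostridium, Danio, Pongo, Salamandra, Salmo.

5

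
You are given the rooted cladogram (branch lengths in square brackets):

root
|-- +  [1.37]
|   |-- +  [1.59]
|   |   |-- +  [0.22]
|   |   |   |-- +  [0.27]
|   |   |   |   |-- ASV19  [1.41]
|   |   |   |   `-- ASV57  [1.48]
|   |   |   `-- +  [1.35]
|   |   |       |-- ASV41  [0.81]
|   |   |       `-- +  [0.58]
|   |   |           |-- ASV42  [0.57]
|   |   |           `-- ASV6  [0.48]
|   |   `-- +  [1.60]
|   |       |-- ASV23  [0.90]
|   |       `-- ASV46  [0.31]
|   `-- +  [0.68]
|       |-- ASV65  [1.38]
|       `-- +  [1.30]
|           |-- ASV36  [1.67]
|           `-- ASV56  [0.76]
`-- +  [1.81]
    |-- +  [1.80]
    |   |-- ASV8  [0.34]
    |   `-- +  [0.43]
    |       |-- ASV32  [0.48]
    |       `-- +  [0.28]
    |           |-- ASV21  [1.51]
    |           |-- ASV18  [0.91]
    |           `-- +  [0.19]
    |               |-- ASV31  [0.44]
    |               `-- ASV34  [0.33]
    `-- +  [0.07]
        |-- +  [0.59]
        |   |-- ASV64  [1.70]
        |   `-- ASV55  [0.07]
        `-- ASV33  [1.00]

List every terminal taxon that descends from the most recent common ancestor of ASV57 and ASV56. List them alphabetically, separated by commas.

ASV19, ASV23, ASV36, ASV41, ASV42, ASV46, ASV56, ASV57, ASV6, ASV65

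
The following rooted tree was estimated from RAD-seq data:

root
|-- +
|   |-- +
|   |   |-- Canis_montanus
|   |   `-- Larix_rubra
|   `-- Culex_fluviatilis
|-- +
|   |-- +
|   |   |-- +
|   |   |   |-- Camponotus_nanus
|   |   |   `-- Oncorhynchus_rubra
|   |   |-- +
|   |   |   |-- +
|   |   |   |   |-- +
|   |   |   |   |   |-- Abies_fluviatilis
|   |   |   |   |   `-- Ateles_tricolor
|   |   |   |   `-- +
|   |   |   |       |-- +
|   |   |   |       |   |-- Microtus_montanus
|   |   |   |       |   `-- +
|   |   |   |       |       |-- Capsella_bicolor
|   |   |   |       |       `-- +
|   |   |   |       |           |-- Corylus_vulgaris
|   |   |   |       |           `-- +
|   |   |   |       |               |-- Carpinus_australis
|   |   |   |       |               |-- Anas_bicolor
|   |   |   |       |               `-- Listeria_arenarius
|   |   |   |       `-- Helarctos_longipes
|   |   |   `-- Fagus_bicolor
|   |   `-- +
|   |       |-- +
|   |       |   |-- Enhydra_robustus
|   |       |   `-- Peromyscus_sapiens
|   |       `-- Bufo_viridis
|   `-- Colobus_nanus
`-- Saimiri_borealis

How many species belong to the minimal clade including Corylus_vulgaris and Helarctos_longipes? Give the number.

7

The MRCA of Corylus_vulgaris and Helarctos_longipes is the node subtending ((Microtus_montanus,(Capsella_bicolor,(Corylus_vulgaris,(Carpinus_australis,Anas_bicolor,Listeria_arenarius)))),Helarctos_longipes).
That clade contains 7 terminal taxa: Anas_bicolor, Capsella_bicolor, Carpinus_australis, Corylus_vulgaris, Helarctos_longipes, Listeria_arenarius, Microtus_montanus.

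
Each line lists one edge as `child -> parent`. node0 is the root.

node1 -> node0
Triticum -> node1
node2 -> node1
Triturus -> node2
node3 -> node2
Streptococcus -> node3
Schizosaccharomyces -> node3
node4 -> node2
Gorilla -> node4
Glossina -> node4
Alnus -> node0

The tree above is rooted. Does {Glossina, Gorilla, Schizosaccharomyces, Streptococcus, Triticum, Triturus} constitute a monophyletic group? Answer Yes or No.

Yes

The most recent common ancestor of these taxa subtends (Triticum,(Triturus,(Streptococcus,Schizosaccharomyces),(Gorilla,Glossina))).
That clade has exactly 6 tips — every listed taxon and nothing else — so the group is monophyletic.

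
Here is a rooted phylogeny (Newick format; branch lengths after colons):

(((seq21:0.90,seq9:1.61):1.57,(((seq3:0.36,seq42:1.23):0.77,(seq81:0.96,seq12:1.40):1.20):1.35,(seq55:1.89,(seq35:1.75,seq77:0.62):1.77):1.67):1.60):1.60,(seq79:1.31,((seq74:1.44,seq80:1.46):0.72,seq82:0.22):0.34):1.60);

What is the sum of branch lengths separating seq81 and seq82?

8.87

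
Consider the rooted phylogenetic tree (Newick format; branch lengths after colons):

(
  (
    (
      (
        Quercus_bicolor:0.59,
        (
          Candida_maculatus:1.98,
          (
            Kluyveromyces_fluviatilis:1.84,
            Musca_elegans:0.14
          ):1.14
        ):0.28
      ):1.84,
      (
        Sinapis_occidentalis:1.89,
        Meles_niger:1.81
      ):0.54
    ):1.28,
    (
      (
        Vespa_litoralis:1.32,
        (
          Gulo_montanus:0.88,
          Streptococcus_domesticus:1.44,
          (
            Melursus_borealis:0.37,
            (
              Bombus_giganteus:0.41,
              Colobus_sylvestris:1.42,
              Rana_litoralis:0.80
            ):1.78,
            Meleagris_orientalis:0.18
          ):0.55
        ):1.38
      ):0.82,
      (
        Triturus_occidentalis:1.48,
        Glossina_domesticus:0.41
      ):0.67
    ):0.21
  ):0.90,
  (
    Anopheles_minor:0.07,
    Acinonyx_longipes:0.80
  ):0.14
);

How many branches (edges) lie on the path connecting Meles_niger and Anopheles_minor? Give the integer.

The MRCA of Meles_niger and Anopheles_minor is the root of the tree.
From Meles_niger up to that node: 4 branches. From Anopheles_minor up to the same node: 2 branches. Total: 4 + 2 = 6.

6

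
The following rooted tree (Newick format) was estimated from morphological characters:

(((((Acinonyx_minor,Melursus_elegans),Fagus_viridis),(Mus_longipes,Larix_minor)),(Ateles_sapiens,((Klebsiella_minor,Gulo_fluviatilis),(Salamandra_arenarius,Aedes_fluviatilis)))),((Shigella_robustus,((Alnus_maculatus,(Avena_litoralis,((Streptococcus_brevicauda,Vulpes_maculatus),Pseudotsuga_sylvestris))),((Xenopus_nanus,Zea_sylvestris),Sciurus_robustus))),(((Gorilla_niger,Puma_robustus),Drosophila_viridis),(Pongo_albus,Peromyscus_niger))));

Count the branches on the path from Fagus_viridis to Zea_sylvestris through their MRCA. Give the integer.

10

The MRCA of Fagus_viridis and Zea_sylvestris is the root of the tree.
From Fagus_viridis up to that node: 4 branches. From Zea_sylvestris up to the same node: 6 branches. Total: 4 + 6 = 10.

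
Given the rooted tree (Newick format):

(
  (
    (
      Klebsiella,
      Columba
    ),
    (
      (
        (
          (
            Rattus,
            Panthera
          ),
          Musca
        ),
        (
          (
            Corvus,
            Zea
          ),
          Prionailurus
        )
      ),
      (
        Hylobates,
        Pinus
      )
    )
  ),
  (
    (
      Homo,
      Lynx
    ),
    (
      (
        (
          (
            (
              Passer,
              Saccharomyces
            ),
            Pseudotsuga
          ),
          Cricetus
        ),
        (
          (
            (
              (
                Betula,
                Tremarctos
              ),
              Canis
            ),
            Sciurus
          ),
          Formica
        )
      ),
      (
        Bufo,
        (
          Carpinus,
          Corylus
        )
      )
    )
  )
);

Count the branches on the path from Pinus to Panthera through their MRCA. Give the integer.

The MRCA of Pinus and Panthera is the node subtending ((((Rattus,Panthera),Musca),((Corvus,Zea),Prionailurus)),(Hylobates,Pinus)).
From Pinus up to that node: 2 branches. From Panthera up to the same node: 4 branches. Total: 2 + 4 = 6.

6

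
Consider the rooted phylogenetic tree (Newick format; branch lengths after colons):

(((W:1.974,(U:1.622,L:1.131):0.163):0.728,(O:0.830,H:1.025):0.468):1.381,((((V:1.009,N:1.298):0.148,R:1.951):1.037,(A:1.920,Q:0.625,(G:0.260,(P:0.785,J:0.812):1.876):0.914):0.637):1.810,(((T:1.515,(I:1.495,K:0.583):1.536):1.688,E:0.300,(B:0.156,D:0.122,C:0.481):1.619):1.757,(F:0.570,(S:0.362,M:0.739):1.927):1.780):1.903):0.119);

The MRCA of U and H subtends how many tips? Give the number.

5

The MRCA of U and H is the node subtending ((W,(U,L)),(O,H)).
That clade contains 5 terminal taxa: H, L, O, U, W.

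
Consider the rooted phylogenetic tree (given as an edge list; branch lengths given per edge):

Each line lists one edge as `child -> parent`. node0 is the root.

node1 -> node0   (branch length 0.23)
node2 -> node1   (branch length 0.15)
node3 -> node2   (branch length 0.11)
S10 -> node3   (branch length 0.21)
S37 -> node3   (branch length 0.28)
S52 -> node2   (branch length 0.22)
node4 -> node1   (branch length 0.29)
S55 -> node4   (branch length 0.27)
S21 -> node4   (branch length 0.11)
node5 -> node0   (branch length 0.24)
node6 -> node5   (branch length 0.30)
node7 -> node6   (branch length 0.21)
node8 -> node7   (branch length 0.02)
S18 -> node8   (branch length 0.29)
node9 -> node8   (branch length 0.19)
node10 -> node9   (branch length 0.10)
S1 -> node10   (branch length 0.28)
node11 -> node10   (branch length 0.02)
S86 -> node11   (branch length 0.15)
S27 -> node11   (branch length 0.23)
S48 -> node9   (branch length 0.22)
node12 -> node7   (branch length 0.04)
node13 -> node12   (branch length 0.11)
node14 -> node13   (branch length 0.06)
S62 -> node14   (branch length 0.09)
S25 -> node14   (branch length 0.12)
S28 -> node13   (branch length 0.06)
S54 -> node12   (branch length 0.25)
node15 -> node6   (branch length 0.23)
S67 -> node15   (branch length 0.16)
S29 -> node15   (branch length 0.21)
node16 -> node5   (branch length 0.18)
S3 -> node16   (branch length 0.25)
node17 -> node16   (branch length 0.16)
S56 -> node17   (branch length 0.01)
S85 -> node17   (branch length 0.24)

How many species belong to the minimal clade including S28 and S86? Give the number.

The MRCA of S28 and S86 is the node subtending ((S18,((S1,(S86,S27)),S48)),(((S62,S25),S28),S54)).
That clade contains 9 terminal taxa: S1, S18, S25, S27, S28, S48, S54, S62, S86.

9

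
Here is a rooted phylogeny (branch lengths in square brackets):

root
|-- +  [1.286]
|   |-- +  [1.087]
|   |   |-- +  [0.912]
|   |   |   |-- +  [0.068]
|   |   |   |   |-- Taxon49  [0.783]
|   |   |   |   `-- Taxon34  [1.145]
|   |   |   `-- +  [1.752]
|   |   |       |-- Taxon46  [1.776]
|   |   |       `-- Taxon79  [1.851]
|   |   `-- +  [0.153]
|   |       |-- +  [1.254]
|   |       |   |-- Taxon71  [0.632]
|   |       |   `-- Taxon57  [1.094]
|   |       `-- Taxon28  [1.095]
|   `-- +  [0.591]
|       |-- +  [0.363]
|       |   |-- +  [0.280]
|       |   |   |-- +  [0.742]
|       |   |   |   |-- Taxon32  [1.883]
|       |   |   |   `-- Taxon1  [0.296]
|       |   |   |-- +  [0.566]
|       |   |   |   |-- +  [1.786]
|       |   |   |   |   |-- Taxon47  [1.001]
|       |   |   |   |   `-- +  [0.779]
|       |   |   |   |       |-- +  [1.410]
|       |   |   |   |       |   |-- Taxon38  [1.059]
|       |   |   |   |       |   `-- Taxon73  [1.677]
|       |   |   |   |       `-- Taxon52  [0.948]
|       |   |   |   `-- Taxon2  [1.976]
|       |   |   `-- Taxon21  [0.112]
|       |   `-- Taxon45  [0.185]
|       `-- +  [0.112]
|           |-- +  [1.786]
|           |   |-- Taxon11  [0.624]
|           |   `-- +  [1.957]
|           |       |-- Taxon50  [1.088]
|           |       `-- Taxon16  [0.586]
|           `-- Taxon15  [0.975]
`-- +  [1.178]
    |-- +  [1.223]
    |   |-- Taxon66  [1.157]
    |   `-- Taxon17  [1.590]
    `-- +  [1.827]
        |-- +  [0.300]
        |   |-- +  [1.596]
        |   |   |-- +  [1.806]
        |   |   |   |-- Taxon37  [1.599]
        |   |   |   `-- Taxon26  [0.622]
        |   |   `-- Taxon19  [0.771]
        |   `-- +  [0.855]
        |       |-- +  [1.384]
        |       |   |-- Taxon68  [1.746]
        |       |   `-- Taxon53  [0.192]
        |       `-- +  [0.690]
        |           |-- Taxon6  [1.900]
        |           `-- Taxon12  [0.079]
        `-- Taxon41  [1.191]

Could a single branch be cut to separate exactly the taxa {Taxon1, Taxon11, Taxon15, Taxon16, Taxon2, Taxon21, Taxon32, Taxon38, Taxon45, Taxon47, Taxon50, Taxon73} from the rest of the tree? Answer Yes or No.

No

The MRCA of the listed taxa subtends ((((Taxon32,Taxon1),((Taxon47,((Taxon38,Taxon73),Taxon52)),Taxon2),Taxon21),Taxon45),((Taxon11,(Taxon50,Taxon16)),Taxon15)).
That clade also contains Taxon52, which is not in the proposed group, so the group is not monophyletic.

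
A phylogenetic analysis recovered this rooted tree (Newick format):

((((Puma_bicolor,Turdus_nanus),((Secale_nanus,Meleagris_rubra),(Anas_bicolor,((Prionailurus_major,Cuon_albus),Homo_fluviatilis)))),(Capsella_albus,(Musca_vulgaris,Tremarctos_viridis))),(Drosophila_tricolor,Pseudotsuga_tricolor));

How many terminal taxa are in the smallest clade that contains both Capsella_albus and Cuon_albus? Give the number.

The MRCA of Capsella_albus and Cuon_albus is the node subtending (((Puma_bicolor,Turdus_nanus),((Secale_nanus,Meleagris_rubra),(Anas_bicolor,((Prionailurus_major,Cuon_albus),Homo_fluviatilis)))),(Capsella_albus,(Musca_vulgaris,Tremarctos_viridis))).
That clade contains 11 terminal taxa: Anas_bicolor, Capsella_albus, Cuon_albus, Homo_fluviatilis, Meleagris_rubra, Musca_vulgaris, Prionailurus_major, Puma_bicolor, Secale_nanus, Tremarctos_viridis, Turdus_nanus.

11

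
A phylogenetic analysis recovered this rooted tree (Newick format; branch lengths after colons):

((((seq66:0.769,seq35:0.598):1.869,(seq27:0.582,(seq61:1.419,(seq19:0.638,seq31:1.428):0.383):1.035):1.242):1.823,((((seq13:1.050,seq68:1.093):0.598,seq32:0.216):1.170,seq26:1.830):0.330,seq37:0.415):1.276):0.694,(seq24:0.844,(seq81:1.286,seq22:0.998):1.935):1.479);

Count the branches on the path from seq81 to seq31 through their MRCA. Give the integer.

9

The MRCA of seq81 and seq31 is the root of the tree.
From seq81 up to that node: 3 branches. From seq31 up to the same node: 6 branches. Total: 3 + 6 = 9.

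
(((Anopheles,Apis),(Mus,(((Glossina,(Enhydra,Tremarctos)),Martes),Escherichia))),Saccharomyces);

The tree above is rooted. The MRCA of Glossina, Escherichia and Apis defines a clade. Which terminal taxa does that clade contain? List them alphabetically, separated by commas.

Anopheles, Apis, Enhydra, Escherichia, Glossina, Martes, Mus, Tremarctos

Tracing Glossina: it sits inside (Glossina,(Enhydra,Tremarctos)).
Tracing Escherichia: it sits inside (((Glossina,(Enhydra,Tremarctos)),Martes),Escherichia).
Tracing Apis: it sits inside (Anopheles,Apis).
The smallest clade enclosing all 3 is ((Anopheles,Apis),(Mus,(((Glossina,(Enhydra,Tremarctos)),Martes),Escherichia))); the answer is its 8 terminal taxa in alphabetical order.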